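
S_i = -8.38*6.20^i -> [-8.38, -51.96, -322.13, -1997.19, -12382.57]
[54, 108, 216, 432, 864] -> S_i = 54*2^i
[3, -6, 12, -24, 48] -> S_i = 3*-2^i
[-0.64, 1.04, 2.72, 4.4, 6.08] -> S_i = -0.64 + 1.68*i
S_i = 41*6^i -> [41, 246, 1476, 8856, 53136]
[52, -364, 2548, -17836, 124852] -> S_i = 52*-7^i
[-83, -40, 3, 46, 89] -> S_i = -83 + 43*i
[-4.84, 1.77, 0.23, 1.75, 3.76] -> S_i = Random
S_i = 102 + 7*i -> [102, 109, 116, 123, 130]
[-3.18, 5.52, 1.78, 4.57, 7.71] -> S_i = Random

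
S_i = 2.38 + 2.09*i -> [2.38, 4.47, 6.56, 8.65, 10.74]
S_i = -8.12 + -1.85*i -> [-8.12, -9.97, -11.82, -13.67, -15.52]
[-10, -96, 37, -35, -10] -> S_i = Random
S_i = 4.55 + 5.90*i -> [4.55, 10.45, 16.35, 22.25, 28.15]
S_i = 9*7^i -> [9, 63, 441, 3087, 21609]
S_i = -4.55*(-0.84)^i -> [-4.55, 3.82, -3.21, 2.7, -2.27]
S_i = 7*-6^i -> [7, -42, 252, -1512, 9072]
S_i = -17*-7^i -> [-17, 119, -833, 5831, -40817]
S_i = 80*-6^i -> [80, -480, 2880, -17280, 103680]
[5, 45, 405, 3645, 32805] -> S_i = 5*9^i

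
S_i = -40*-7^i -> [-40, 280, -1960, 13720, -96040]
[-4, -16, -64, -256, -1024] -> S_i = -4*4^i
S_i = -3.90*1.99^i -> [-3.9, -7.76, -15.44, -30.73, -61.16]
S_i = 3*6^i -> [3, 18, 108, 648, 3888]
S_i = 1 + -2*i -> [1, -1, -3, -5, -7]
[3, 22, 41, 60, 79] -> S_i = 3 + 19*i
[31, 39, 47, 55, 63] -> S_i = 31 + 8*i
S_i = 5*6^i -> [5, 30, 180, 1080, 6480]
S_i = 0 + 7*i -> [0, 7, 14, 21, 28]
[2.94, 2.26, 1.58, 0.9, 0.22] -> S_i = 2.94 + -0.68*i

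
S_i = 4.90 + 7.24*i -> [4.9, 12.14, 19.38, 26.62, 33.86]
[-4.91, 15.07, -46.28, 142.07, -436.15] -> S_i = -4.91*(-3.07)^i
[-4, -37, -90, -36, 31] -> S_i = Random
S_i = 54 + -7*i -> [54, 47, 40, 33, 26]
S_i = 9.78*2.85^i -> [9.78, 27.87, 79.44, 226.4, 645.24]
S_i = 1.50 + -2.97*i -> [1.5, -1.47, -4.44, -7.41, -10.38]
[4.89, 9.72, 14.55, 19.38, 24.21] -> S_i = 4.89 + 4.83*i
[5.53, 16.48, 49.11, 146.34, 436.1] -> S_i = 5.53*2.98^i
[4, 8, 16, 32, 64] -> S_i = 4*2^i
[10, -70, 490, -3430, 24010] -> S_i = 10*-7^i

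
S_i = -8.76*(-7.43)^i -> [-8.76, 65.09, -483.59, 3593.11, -26696.81]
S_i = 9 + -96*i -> [9, -87, -183, -279, -375]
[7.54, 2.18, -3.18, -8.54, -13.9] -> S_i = 7.54 + -5.36*i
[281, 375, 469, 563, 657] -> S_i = 281 + 94*i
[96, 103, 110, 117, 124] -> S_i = 96 + 7*i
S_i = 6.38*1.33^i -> [6.38, 8.49, 11.29, 15.01, 19.96]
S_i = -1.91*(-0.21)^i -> [-1.91, 0.4, -0.08, 0.02, -0.0]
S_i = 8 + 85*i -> [8, 93, 178, 263, 348]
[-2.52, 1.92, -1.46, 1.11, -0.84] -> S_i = -2.52*(-0.76)^i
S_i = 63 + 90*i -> [63, 153, 243, 333, 423]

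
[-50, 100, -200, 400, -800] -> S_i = -50*-2^i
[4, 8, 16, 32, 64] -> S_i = 4*2^i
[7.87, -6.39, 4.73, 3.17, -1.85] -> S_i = Random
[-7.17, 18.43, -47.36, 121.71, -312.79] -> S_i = -7.17*(-2.57)^i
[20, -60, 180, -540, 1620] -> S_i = 20*-3^i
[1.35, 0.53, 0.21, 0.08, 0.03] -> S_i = 1.35*0.39^i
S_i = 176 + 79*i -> [176, 255, 334, 413, 492]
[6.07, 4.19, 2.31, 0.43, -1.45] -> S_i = 6.07 + -1.88*i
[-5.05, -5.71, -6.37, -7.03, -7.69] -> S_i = -5.05 + -0.66*i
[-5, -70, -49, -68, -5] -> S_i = Random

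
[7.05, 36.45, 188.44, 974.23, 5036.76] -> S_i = 7.05*5.17^i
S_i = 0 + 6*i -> [0, 6, 12, 18, 24]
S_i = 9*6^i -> [9, 54, 324, 1944, 11664]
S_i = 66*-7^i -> [66, -462, 3234, -22638, 158466]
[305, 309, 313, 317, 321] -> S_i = 305 + 4*i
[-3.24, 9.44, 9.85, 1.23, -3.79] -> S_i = Random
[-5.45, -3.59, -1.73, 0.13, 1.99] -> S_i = -5.45 + 1.86*i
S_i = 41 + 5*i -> [41, 46, 51, 56, 61]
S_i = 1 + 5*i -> [1, 6, 11, 16, 21]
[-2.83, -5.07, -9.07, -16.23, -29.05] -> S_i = -2.83*1.79^i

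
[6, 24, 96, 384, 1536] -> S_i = 6*4^i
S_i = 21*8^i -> [21, 168, 1344, 10752, 86016]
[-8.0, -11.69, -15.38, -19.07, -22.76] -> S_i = -8.00 + -3.69*i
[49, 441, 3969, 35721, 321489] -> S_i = 49*9^i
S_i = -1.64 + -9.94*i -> [-1.64, -11.58, -21.52, -31.46, -41.4]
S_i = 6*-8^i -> [6, -48, 384, -3072, 24576]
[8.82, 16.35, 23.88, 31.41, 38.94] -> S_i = 8.82 + 7.53*i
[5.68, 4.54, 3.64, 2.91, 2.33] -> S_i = 5.68*0.80^i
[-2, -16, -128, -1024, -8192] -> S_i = -2*8^i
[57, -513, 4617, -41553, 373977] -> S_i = 57*-9^i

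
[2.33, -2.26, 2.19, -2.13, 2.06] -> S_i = 2.33*(-0.97)^i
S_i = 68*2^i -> [68, 136, 272, 544, 1088]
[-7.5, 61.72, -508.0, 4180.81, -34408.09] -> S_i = -7.50*(-8.23)^i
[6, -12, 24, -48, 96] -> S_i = 6*-2^i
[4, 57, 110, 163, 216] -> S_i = 4 + 53*i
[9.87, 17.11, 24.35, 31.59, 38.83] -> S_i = 9.87 + 7.24*i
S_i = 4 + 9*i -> [4, 13, 22, 31, 40]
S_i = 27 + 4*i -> [27, 31, 35, 39, 43]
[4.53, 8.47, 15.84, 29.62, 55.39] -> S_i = 4.53*1.87^i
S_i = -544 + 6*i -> [-544, -538, -532, -526, -520]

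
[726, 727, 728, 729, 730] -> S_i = 726 + 1*i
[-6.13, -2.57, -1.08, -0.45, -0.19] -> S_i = -6.13*0.42^i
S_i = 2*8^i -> [2, 16, 128, 1024, 8192]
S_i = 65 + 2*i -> [65, 67, 69, 71, 73]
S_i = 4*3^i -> [4, 12, 36, 108, 324]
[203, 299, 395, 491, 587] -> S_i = 203 + 96*i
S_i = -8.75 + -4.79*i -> [-8.75, -13.54, -18.33, -23.12, -27.91]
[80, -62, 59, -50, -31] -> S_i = Random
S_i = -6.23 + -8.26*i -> [-6.23, -14.49, -22.75, -31.01, -39.27]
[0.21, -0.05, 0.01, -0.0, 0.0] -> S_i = 0.21*(-0.24)^i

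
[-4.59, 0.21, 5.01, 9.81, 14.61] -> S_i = -4.59 + 4.80*i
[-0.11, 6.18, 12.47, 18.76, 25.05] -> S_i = -0.11 + 6.29*i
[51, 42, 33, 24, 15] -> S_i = 51 + -9*i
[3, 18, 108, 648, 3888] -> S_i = 3*6^i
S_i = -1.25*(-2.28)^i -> [-1.25, 2.85, -6.5, 14.82, -33.78]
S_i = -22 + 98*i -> [-22, 76, 174, 272, 370]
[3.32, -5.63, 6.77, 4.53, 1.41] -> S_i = Random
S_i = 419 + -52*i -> [419, 367, 315, 263, 211]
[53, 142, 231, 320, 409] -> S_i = 53 + 89*i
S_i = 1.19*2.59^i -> [1.19, 3.08, 7.98, 20.68, 53.55]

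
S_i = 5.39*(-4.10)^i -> [5.39, -22.1, 90.61, -371.48, 1523.09]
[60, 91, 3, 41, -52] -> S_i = Random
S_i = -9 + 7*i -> [-9, -2, 5, 12, 19]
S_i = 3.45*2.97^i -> [3.45, 10.25, 30.43, 90.38, 268.44]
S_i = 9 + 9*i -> [9, 18, 27, 36, 45]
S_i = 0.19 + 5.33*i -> [0.19, 5.52, 10.85, 16.18, 21.51]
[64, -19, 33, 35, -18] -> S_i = Random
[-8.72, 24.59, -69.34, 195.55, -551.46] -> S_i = -8.72*(-2.82)^i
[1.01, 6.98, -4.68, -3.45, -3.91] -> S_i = Random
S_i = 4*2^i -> [4, 8, 16, 32, 64]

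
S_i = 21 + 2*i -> [21, 23, 25, 27, 29]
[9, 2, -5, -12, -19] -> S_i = 9 + -7*i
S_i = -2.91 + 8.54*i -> [-2.91, 5.63, 14.17, 22.71, 31.25]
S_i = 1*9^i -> [1, 9, 81, 729, 6561]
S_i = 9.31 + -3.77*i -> [9.31, 5.54, 1.77, -2.0, -5.77]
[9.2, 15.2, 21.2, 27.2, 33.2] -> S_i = 9.20 + 6.00*i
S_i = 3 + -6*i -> [3, -3, -9, -15, -21]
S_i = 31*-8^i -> [31, -248, 1984, -15872, 126976]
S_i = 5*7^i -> [5, 35, 245, 1715, 12005]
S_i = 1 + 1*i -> [1, 2, 3, 4, 5]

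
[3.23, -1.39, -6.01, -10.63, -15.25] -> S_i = 3.23 + -4.62*i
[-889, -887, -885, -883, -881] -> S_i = -889 + 2*i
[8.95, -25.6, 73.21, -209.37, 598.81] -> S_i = 8.95*(-2.86)^i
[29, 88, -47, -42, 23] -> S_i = Random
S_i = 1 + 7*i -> [1, 8, 15, 22, 29]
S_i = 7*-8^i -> [7, -56, 448, -3584, 28672]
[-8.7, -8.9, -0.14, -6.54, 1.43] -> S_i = Random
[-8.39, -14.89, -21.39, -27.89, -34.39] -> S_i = -8.39 + -6.50*i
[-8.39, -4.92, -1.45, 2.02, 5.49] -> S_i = -8.39 + 3.47*i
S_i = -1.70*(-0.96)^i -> [-1.7, 1.63, -1.57, 1.5, -1.44]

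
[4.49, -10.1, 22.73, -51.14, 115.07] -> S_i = 4.49*(-2.25)^i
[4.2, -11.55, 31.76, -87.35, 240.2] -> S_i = 4.20*(-2.75)^i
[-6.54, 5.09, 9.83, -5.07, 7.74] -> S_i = Random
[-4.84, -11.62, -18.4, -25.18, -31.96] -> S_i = -4.84 + -6.78*i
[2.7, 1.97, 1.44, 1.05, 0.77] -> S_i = 2.70*0.73^i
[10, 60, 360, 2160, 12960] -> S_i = 10*6^i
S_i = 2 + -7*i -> [2, -5, -12, -19, -26]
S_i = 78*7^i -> [78, 546, 3822, 26754, 187278]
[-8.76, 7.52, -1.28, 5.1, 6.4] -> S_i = Random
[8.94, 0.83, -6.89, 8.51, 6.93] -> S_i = Random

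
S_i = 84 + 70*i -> [84, 154, 224, 294, 364]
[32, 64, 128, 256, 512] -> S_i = 32*2^i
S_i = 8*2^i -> [8, 16, 32, 64, 128]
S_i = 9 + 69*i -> [9, 78, 147, 216, 285]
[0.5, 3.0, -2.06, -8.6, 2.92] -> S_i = Random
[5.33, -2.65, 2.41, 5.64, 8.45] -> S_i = Random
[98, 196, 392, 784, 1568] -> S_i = 98*2^i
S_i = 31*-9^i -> [31, -279, 2511, -22599, 203391]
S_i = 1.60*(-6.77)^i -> [1.6, -10.83, 73.33, -496.46, 3361.05]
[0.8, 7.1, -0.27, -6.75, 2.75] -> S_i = Random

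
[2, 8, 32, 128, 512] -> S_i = 2*4^i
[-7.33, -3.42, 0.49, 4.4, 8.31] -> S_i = -7.33 + 3.91*i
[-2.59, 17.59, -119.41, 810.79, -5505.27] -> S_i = -2.59*(-6.79)^i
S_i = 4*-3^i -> [4, -12, 36, -108, 324]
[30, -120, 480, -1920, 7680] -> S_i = 30*-4^i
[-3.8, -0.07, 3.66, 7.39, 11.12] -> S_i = -3.80 + 3.73*i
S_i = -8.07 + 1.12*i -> [-8.07, -6.95, -5.83, -4.71, -3.59]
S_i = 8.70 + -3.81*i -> [8.7, 4.89, 1.08, -2.73, -6.54]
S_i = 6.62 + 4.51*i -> [6.62, 11.13, 15.64, 20.15, 24.66]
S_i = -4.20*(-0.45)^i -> [-4.2, 1.89, -0.85, 0.38, -0.17]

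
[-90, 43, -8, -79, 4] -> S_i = Random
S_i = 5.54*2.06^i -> [5.54, 11.41, 23.51, 48.43, 99.77]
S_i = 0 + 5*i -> [0, 5, 10, 15, 20]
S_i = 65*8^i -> [65, 520, 4160, 33280, 266240]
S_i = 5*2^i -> [5, 10, 20, 40, 80]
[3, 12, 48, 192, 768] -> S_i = 3*4^i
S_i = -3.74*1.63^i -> [-3.74, -6.1, -9.94, -16.2, -26.4]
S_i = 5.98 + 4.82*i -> [5.98, 10.8, 15.62, 20.44, 25.26]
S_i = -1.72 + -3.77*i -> [-1.72, -5.49, -9.26, -13.03, -16.8]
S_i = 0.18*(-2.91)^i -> [0.18, -0.52, 1.52, -4.44, 12.91]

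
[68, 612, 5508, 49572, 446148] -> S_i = 68*9^i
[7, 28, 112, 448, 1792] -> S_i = 7*4^i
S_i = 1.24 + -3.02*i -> [1.24, -1.78, -4.8, -7.82, -10.84]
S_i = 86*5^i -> [86, 430, 2150, 10750, 53750]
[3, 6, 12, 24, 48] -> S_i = 3*2^i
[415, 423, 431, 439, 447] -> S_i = 415 + 8*i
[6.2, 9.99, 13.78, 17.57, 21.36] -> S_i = 6.20 + 3.79*i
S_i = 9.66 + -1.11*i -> [9.66, 8.55, 7.44, 6.33, 5.22]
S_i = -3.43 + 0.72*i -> [-3.43, -2.71, -1.99, -1.27, -0.55]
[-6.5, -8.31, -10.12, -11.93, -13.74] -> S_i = -6.50 + -1.81*i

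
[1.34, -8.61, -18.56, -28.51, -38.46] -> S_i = 1.34 + -9.95*i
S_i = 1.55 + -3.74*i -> [1.55, -2.19, -5.93, -9.67, -13.41]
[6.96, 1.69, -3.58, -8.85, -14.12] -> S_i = 6.96 + -5.27*i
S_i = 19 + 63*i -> [19, 82, 145, 208, 271]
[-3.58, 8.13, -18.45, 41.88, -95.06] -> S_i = -3.58*(-2.27)^i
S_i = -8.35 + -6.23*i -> [-8.35, -14.58, -20.81, -27.04, -33.27]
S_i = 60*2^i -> [60, 120, 240, 480, 960]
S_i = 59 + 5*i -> [59, 64, 69, 74, 79]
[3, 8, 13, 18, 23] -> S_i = 3 + 5*i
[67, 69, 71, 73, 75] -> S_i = 67 + 2*i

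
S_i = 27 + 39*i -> [27, 66, 105, 144, 183]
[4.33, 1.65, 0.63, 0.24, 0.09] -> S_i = 4.33*0.38^i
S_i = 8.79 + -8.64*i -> [8.79, 0.15, -8.49, -17.13, -25.77]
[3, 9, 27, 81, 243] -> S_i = 3*3^i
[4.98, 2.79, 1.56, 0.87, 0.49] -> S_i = 4.98*0.56^i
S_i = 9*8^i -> [9, 72, 576, 4608, 36864]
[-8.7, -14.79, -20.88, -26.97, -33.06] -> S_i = -8.70 + -6.09*i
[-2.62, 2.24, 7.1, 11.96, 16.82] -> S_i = -2.62 + 4.86*i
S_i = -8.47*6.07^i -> [-8.47, -51.41, -312.08, -1894.3, -11498.42]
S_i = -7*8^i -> [-7, -56, -448, -3584, -28672]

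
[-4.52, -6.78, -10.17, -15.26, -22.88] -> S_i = -4.52*1.50^i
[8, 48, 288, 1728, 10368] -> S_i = 8*6^i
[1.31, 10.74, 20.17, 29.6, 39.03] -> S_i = 1.31 + 9.43*i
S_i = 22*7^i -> [22, 154, 1078, 7546, 52822]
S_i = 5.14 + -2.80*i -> [5.14, 2.34, -0.46, -3.26, -6.06]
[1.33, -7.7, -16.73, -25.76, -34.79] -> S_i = 1.33 + -9.03*i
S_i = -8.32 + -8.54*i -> [-8.32, -16.86, -25.4, -33.94, -42.48]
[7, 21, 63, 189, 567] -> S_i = 7*3^i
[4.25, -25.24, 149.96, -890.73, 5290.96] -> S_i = 4.25*(-5.94)^i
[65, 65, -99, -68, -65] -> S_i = Random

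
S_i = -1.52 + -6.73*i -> [-1.52, -8.25, -14.98, -21.71, -28.44]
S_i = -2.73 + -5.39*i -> [-2.73, -8.12, -13.51, -18.9, -24.29]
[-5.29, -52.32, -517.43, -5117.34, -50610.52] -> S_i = -5.29*9.89^i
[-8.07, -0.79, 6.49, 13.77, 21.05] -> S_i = -8.07 + 7.28*i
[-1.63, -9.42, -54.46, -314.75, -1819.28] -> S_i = -1.63*5.78^i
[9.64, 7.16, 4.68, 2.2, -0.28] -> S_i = 9.64 + -2.48*i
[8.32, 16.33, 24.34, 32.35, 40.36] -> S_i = 8.32 + 8.01*i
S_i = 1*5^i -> [1, 5, 25, 125, 625]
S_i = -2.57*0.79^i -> [-2.57, -2.03, -1.6, -1.27, -1.0]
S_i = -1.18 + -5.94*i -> [-1.18, -7.12, -13.06, -19.0, -24.94]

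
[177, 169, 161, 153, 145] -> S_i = 177 + -8*i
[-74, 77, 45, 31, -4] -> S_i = Random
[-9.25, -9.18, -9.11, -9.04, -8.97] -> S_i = -9.25 + 0.07*i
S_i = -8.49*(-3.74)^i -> [-8.49, 31.75, -118.75, 444.14, -1661.09]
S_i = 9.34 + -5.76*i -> [9.34, 3.58, -2.18, -7.94, -13.7]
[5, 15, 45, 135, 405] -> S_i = 5*3^i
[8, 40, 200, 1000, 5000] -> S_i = 8*5^i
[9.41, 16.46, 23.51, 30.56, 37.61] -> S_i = 9.41 + 7.05*i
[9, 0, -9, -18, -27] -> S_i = 9 + -9*i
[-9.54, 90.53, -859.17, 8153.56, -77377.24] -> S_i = -9.54*(-9.49)^i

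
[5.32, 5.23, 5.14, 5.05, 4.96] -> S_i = 5.32 + -0.09*i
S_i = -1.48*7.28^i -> [-1.48, -10.77, -78.44, -571.03, -4157.07]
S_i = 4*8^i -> [4, 32, 256, 2048, 16384]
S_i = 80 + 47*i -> [80, 127, 174, 221, 268]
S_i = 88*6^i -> [88, 528, 3168, 19008, 114048]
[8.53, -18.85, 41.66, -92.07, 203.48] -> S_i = 8.53*(-2.21)^i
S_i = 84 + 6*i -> [84, 90, 96, 102, 108]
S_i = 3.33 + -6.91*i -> [3.33, -3.58, -10.49, -17.4, -24.31]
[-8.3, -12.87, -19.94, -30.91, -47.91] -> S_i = -8.30*1.55^i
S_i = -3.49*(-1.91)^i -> [-3.49, 6.67, -12.73, 24.32, -46.45]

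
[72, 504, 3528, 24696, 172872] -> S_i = 72*7^i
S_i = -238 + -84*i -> [-238, -322, -406, -490, -574]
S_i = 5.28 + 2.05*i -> [5.28, 7.33, 9.38, 11.43, 13.48]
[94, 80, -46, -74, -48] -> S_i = Random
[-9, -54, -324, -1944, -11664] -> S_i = -9*6^i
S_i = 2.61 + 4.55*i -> [2.61, 7.16, 11.71, 16.26, 20.81]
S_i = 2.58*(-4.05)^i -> [2.58, -10.45, 42.32, -171.39, 694.13]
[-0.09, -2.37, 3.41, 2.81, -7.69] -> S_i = Random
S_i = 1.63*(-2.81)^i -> [1.63, -4.58, 12.87, -36.17, 101.63]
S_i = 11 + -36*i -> [11, -25, -61, -97, -133]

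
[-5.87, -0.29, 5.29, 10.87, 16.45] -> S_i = -5.87 + 5.58*i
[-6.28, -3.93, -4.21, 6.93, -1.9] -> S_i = Random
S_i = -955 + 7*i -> [-955, -948, -941, -934, -927]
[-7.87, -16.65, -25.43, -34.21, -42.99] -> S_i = -7.87 + -8.78*i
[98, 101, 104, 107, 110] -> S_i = 98 + 3*i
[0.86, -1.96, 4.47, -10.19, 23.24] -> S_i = 0.86*(-2.28)^i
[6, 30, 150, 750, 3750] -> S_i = 6*5^i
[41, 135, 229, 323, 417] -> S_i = 41 + 94*i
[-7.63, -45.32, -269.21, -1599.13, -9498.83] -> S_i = -7.63*5.94^i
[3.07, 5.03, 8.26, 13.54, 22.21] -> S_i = 3.07*1.64^i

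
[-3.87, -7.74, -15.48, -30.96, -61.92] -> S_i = -3.87*2.00^i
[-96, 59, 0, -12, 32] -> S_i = Random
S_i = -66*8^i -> [-66, -528, -4224, -33792, -270336]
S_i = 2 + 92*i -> [2, 94, 186, 278, 370]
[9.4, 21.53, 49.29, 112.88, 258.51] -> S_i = 9.40*2.29^i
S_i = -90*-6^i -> [-90, 540, -3240, 19440, -116640]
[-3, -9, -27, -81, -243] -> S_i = -3*3^i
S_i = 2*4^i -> [2, 8, 32, 128, 512]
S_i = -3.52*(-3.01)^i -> [-3.52, 10.6, -31.89, 95.99, -288.94]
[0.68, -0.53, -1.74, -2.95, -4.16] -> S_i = 0.68 + -1.21*i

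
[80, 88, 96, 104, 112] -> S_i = 80 + 8*i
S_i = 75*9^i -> [75, 675, 6075, 54675, 492075]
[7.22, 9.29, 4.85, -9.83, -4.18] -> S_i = Random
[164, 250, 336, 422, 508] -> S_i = 164 + 86*i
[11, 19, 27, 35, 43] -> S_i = 11 + 8*i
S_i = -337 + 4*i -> [-337, -333, -329, -325, -321]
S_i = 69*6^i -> [69, 414, 2484, 14904, 89424]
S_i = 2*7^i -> [2, 14, 98, 686, 4802]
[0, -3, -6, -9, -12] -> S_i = 0 + -3*i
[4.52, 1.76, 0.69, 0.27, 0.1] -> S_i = 4.52*0.39^i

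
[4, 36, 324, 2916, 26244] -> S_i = 4*9^i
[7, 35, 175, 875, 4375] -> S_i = 7*5^i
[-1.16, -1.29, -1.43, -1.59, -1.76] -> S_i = -1.16*1.11^i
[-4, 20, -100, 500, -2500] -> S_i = -4*-5^i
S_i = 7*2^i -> [7, 14, 28, 56, 112]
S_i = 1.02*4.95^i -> [1.02, 5.05, 24.99, 123.71, 612.38]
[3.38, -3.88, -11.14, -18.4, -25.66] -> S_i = 3.38 + -7.26*i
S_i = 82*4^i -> [82, 328, 1312, 5248, 20992]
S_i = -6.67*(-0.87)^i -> [-6.67, 5.8, -5.05, 4.39, -3.82]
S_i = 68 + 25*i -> [68, 93, 118, 143, 168]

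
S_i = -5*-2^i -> [-5, 10, -20, 40, -80]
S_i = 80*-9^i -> [80, -720, 6480, -58320, 524880]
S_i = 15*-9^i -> [15, -135, 1215, -10935, 98415]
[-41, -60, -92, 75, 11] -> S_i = Random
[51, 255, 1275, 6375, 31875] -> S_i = 51*5^i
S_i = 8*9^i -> [8, 72, 648, 5832, 52488]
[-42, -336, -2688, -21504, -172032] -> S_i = -42*8^i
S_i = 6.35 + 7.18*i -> [6.35, 13.53, 20.71, 27.89, 35.07]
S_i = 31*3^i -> [31, 93, 279, 837, 2511]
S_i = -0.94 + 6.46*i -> [-0.94, 5.52, 11.98, 18.44, 24.9]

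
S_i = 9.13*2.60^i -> [9.13, 23.74, 61.72, 160.47, 417.22]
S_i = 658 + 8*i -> [658, 666, 674, 682, 690]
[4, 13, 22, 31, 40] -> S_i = 4 + 9*i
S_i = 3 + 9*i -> [3, 12, 21, 30, 39]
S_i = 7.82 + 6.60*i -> [7.82, 14.42, 21.02, 27.62, 34.22]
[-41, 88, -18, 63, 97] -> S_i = Random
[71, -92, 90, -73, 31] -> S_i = Random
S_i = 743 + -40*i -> [743, 703, 663, 623, 583]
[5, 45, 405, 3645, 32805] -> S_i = 5*9^i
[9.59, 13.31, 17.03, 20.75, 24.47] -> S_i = 9.59 + 3.72*i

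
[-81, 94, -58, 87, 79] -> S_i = Random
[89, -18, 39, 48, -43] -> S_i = Random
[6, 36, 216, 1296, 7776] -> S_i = 6*6^i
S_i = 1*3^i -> [1, 3, 9, 27, 81]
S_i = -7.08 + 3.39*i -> [-7.08, -3.69, -0.3, 3.09, 6.48]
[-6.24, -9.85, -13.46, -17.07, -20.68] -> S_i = -6.24 + -3.61*i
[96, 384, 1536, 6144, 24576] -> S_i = 96*4^i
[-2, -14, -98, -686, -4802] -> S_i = -2*7^i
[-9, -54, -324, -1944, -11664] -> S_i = -9*6^i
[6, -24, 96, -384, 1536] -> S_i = 6*-4^i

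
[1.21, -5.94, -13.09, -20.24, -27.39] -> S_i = 1.21 + -7.15*i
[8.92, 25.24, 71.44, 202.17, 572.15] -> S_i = 8.92*2.83^i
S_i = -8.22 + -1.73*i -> [-8.22, -9.95, -11.68, -13.41, -15.14]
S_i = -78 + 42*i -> [-78, -36, 6, 48, 90]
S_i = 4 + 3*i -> [4, 7, 10, 13, 16]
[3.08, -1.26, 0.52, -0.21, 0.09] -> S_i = 3.08*(-0.41)^i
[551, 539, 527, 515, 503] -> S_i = 551 + -12*i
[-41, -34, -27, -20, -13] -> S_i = -41 + 7*i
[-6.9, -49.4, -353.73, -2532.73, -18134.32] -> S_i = -6.90*7.16^i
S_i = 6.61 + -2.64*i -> [6.61, 3.97, 1.33, -1.31, -3.95]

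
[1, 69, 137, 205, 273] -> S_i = 1 + 68*i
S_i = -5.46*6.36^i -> [-5.46, -34.73, -220.85, -1404.64, -8933.49]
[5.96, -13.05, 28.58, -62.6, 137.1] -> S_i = 5.96*(-2.19)^i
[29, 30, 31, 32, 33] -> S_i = 29 + 1*i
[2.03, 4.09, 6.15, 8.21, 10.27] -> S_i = 2.03 + 2.06*i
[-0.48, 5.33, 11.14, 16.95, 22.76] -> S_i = -0.48 + 5.81*i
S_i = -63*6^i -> [-63, -378, -2268, -13608, -81648]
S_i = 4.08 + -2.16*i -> [4.08, 1.92, -0.24, -2.4, -4.56]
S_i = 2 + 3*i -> [2, 5, 8, 11, 14]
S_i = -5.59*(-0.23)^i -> [-5.59, 1.29, -0.3, 0.07, -0.02]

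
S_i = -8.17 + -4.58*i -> [-8.17, -12.75, -17.33, -21.91, -26.49]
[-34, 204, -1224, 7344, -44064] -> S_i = -34*-6^i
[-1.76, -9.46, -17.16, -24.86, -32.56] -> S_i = -1.76 + -7.70*i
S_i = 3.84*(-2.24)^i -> [3.84, -8.6, 19.27, -43.16, 96.68]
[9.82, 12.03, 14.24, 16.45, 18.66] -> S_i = 9.82 + 2.21*i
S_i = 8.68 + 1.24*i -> [8.68, 9.92, 11.16, 12.4, 13.64]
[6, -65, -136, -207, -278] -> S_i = 6 + -71*i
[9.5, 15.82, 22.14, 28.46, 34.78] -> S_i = 9.50 + 6.32*i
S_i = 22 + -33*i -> [22, -11, -44, -77, -110]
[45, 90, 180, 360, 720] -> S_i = 45*2^i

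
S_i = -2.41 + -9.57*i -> [-2.41, -11.98, -21.55, -31.12, -40.69]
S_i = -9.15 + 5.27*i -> [-9.15, -3.88, 1.39, 6.66, 11.93]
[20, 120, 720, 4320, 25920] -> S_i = 20*6^i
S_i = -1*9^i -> [-1, -9, -81, -729, -6561]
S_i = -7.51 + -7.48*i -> [-7.51, -14.99, -22.47, -29.95, -37.43]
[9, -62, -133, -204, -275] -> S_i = 9 + -71*i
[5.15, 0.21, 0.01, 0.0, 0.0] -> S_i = 5.15*0.04^i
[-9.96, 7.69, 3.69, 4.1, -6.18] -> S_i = Random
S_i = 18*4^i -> [18, 72, 288, 1152, 4608]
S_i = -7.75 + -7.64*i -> [-7.75, -15.39, -23.03, -30.67, -38.31]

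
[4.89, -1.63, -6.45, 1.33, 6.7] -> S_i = Random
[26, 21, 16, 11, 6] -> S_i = 26 + -5*i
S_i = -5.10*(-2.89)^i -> [-5.1, 14.74, -42.6, 123.1, -355.76]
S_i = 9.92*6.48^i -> [9.92, 64.28, 416.54, 2699.21, 17490.88]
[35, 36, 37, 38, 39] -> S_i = 35 + 1*i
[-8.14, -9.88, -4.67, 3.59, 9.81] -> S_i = Random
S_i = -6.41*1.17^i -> [-6.41, -7.5, -8.77, -10.27, -12.01]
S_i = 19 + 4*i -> [19, 23, 27, 31, 35]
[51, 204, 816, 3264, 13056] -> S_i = 51*4^i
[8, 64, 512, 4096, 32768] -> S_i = 8*8^i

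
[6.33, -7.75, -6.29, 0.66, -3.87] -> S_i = Random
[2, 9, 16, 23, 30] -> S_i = 2 + 7*i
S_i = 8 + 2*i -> [8, 10, 12, 14, 16]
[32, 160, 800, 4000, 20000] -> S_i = 32*5^i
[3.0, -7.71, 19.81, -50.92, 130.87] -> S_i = 3.00*(-2.57)^i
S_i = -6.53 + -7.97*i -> [-6.53, -14.5, -22.47, -30.44, -38.41]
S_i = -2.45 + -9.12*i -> [-2.45, -11.57, -20.69, -29.81, -38.93]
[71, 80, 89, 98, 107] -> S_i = 71 + 9*i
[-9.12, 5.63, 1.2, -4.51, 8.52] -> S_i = Random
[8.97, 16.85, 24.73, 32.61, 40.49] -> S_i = 8.97 + 7.88*i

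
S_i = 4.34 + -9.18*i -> [4.34, -4.84, -14.02, -23.2, -32.38]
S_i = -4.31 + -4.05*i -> [-4.31, -8.36, -12.41, -16.46, -20.51]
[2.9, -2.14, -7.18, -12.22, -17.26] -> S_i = 2.90 + -5.04*i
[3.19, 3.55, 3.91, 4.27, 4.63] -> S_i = 3.19 + 0.36*i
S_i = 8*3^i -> [8, 24, 72, 216, 648]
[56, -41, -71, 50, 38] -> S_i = Random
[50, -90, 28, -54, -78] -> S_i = Random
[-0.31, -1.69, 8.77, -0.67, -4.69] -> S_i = Random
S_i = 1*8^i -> [1, 8, 64, 512, 4096]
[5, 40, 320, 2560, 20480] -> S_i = 5*8^i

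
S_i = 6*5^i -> [6, 30, 150, 750, 3750]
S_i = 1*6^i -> [1, 6, 36, 216, 1296]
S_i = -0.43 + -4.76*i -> [-0.43, -5.19, -9.95, -14.71, -19.47]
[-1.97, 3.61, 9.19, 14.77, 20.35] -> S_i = -1.97 + 5.58*i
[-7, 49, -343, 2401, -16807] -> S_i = -7*-7^i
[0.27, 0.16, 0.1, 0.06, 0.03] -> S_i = 0.27*0.60^i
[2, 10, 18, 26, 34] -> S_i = 2 + 8*i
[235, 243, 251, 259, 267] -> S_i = 235 + 8*i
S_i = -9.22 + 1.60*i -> [-9.22, -7.62, -6.02, -4.42, -2.82]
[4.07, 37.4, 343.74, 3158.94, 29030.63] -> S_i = 4.07*9.19^i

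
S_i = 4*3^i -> [4, 12, 36, 108, 324]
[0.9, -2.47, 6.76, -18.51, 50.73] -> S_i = 0.90*(-2.74)^i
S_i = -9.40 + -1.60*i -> [-9.4, -11.0, -12.6, -14.2, -15.8]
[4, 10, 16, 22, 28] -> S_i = 4 + 6*i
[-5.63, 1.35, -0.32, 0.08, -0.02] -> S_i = -5.63*(-0.24)^i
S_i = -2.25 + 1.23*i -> [-2.25, -1.02, 0.21, 1.44, 2.67]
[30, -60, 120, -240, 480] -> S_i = 30*-2^i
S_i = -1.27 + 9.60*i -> [-1.27, 8.33, 17.93, 27.53, 37.13]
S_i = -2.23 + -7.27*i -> [-2.23, -9.5, -16.77, -24.04, -31.31]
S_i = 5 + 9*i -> [5, 14, 23, 32, 41]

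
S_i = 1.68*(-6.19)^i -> [1.68, -10.4, 64.37, -398.46, 2466.45]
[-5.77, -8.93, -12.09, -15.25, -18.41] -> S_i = -5.77 + -3.16*i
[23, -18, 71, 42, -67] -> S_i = Random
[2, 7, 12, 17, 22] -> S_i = 2 + 5*i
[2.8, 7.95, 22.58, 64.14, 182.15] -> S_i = 2.80*2.84^i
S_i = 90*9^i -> [90, 810, 7290, 65610, 590490]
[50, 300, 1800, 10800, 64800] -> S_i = 50*6^i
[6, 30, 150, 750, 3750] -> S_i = 6*5^i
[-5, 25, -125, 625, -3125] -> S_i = -5*-5^i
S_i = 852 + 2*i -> [852, 854, 856, 858, 860]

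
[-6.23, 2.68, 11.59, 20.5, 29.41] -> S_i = -6.23 + 8.91*i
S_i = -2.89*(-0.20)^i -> [-2.89, 0.58, -0.12, 0.02, -0.0]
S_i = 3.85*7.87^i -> [3.85, 30.3, 238.46, 1876.66, 14769.29]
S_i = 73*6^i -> [73, 438, 2628, 15768, 94608]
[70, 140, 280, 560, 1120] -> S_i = 70*2^i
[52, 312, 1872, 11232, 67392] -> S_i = 52*6^i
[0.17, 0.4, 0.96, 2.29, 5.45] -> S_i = 0.17*2.38^i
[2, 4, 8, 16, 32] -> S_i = 2*2^i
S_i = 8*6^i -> [8, 48, 288, 1728, 10368]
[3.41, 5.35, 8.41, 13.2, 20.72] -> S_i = 3.41*1.57^i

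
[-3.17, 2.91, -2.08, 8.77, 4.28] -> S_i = Random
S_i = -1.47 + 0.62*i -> [-1.47, -0.85, -0.23, 0.39, 1.01]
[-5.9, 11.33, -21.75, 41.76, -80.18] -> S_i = -5.90*(-1.92)^i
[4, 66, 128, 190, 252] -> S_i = 4 + 62*i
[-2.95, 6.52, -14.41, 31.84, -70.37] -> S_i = -2.95*(-2.21)^i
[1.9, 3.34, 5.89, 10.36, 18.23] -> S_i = 1.90*1.76^i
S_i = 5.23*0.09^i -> [5.23, 0.47, 0.04, 0.0, 0.0]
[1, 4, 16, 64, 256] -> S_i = 1*4^i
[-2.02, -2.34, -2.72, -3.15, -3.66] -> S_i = -2.02*1.16^i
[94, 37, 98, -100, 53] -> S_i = Random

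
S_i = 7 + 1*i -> [7, 8, 9, 10, 11]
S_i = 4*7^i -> [4, 28, 196, 1372, 9604]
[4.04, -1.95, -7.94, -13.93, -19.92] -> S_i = 4.04 + -5.99*i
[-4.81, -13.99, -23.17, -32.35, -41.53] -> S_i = -4.81 + -9.18*i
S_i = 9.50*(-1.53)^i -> [9.5, -14.54, 22.24, -34.02, 52.06]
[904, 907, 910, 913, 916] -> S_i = 904 + 3*i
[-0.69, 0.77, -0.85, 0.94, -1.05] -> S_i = -0.69*(-1.11)^i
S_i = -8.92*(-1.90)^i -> [-8.92, 16.95, -32.2, 61.18, -116.25]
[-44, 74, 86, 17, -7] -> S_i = Random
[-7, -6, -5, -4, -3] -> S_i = -7 + 1*i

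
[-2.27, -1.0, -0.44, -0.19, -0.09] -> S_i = -2.27*0.44^i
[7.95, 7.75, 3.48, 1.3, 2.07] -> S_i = Random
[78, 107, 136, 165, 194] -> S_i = 78 + 29*i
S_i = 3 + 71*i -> [3, 74, 145, 216, 287]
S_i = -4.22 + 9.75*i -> [-4.22, 5.53, 15.28, 25.03, 34.78]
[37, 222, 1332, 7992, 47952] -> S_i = 37*6^i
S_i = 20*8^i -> [20, 160, 1280, 10240, 81920]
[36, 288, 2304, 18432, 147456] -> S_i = 36*8^i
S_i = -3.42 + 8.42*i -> [-3.42, 5.0, 13.42, 21.84, 30.26]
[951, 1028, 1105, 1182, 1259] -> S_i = 951 + 77*i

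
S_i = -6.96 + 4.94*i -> [-6.96, -2.02, 2.92, 7.86, 12.8]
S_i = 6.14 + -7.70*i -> [6.14, -1.56, -9.26, -16.96, -24.66]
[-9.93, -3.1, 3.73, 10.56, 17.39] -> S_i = -9.93 + 6.83*i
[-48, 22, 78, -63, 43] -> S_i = Random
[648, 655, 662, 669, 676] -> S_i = 648 + 7*i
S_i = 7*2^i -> [7, 14, 28, 56, 112]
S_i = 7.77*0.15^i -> [7.77, 1.17, 0.17, 0.03, 0.0]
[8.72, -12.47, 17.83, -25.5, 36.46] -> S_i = 8.72*(-1.43)^i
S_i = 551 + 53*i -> [551, 604, 657, 710, 763]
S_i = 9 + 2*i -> [9, 11, 13, 15, 17]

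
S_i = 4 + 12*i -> [4, 16, 28, 40, 52]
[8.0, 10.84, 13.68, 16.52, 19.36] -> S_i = 8.00 + 2.84*i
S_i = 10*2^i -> [10, 20, 40, 80, 160]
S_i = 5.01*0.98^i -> [5.01, 4.91, 4.81, 4.72, 4.62]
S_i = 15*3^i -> [15, 45, 135, 405, 1215]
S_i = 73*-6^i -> [73, -438, 2628, -15768, 94608]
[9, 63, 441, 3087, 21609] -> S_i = 9*7^i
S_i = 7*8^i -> [7, 56, 448, 3584, 28672]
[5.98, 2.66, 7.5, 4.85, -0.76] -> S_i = Random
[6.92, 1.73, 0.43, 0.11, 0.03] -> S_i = 6.92*0.25^i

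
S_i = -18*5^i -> [-18, -90, -450, -2250, -11250]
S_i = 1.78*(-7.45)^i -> [1.78, -13.26, 98.79, -736.02, 5483.34]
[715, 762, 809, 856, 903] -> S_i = 715 + 47*i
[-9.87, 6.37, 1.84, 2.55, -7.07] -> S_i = Random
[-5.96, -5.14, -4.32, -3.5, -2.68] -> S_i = -5.96 + 0.82*i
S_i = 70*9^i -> [70, 630, 5670, 51030, 459270]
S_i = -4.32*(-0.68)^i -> [-4.32, 2.94, -2.0, 1.36, -0.92]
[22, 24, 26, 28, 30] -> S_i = 22 + 2*i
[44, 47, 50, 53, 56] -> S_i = 44 + 3*i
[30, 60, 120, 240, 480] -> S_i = 30*2^i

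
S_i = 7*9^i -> [7, 63, 567, 5103, 45927]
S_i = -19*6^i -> [-19, -114, -684, -4104, -24624]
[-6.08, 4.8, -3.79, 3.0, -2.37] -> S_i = -6.08*(-0.79)^i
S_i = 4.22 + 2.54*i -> [4.22, 6.76, 9.3, 11.84, 14.38]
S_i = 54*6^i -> [54, 324, 1944, 11664, 69984]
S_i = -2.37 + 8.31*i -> [-2.37, 5.94, 14.25, 22.56, 30.87]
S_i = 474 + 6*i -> [474, 480, 486, 492, 498]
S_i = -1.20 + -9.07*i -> [-1.2, -10.27, -19.34, -28.41, -37.48]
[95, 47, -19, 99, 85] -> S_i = Random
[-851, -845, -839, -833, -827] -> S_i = -851 + 6*i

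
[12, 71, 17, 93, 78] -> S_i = Random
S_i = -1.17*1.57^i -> [-1.17, -1.84, -2.88, -4.53, -7.11]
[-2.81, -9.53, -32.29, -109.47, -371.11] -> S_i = -2.81*3.39^i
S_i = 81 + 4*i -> [81, 85, 89, 93, 97]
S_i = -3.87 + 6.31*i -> [-3.87, 2.44, 8.75, 15.06, 21.37]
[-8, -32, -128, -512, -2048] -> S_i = -8*4^i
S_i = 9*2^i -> [9, 18, 36, 72, 144]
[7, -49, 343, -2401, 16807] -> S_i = 7*-7^i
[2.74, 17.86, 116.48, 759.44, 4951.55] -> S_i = 2.74*6.52^i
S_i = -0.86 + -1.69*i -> [-0.86, -2.55, -4.24, -5.93, -7.62]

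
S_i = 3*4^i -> [3, 12, 48, 192, 768]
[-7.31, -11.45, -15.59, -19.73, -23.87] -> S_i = -7.31 + -4.14*i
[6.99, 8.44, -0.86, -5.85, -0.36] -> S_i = Random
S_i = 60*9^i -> [60, 540, 4860, 43740, 393660]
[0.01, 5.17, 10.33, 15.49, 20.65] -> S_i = 0.01 + 5.16*i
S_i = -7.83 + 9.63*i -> [-7.83, 1.8, 11.43, 21.06, 30.69]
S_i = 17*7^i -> [17, 119, 833, 5831, 40817]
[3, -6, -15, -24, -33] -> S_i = 3 + -9*i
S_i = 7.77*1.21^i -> [7.77, 9.4, 11.38, 13.77, 16.66]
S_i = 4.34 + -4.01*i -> [4.34, 0.33, -3.68, -7.69, -11.7]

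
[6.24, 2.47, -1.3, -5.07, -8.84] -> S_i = 6.24 + -3.77*i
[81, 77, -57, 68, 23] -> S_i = Random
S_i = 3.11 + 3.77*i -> [3.11, 6.88, 10.65, 14.42, 18.19]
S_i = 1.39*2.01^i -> [1.39, 2.79, 5.62, 11.29, 22.69]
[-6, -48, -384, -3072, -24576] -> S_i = -6*8^i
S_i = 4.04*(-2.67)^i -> [4.04, -10.79, 28.8, -76.9, 205.32]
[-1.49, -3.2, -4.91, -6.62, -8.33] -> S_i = -1.49 + -1.71*i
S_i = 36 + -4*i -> [36, 32, 28, 24, 20]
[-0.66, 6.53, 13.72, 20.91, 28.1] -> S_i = -0.66 + 7.19*i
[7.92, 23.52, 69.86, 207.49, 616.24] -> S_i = 7.92*2.97^i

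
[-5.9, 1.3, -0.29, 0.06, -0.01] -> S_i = -5.90*(-0.22)^i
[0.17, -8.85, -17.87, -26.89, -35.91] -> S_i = 0.17 + -9.02*i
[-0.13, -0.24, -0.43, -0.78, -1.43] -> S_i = -0.13*1.82^i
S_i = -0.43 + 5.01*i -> [-0.43, 4.58, 9.59, 14.6, 19.61]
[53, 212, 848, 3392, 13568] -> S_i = 53*4^i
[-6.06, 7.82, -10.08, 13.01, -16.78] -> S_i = -6.06*(-1.29)^i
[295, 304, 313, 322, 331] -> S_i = 295 + 9*i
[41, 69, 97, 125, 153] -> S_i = 41 + 28*i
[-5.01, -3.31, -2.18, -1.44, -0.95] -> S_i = -5.01*0.66^i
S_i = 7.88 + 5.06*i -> [7.88, 12.94, 18.0, 23.06, 28.12]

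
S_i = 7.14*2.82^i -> [7.14, 20.13, 56.78, 160.12, 451.54]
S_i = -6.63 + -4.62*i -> [-6.63, -11.25, -15.87, -20.49, -25.11]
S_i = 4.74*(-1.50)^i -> [4.74, -7.11, 10.66, -16.0, 24.0]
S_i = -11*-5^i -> [-11, 55, -275, 1375, -6875]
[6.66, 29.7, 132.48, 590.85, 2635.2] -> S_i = 6.66*4.46^i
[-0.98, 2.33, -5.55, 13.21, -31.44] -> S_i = -0.98*(-2.38)^i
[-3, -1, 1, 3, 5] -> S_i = -3 + 2*i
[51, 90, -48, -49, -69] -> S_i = Random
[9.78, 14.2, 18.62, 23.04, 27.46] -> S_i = 9.78 + 4.42*i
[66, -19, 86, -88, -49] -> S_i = Random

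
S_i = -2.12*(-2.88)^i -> [-2.12, 6.11, -17.58, 50.64, -145.85]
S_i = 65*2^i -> [65, 130, 260, 520, 1040]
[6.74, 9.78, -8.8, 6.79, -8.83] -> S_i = Random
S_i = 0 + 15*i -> [0, 15, 30, 45, 60]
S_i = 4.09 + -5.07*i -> [4.09, -0.98, -6.05, -11.12, -16.19]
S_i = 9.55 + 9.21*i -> [9.55, 18.76, 27.97, 37.18, 46.39]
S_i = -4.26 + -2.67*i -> [-4.26, -6.93, -9.6, -12.27, -14.94]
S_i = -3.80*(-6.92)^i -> [-3.8, 26.3, -181.97, 1259.22, -8713.81]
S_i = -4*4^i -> [-4, -16, -64, -256, -1024]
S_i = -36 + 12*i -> [-36, -24, -12, 0, 12]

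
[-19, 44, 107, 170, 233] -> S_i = -19 + 63*i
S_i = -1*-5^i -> [-1, 5, -25, 125, -625]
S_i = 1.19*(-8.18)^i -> [1.19, -9.73, 79.63, -651.34, 5327.95]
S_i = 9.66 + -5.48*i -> [9.66, 4.18, -1.3, -6.78, -12.26]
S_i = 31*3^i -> [31, 93, 279, 837, 2511]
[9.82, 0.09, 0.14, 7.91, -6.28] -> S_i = Random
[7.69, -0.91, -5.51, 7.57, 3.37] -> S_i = Random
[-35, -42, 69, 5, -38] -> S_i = Random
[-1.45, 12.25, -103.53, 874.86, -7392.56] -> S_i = -1.45*(-8.45)^i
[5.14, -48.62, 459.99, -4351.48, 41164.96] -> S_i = 5.14*(-9.46)^i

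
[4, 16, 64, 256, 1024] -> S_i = 4*4^i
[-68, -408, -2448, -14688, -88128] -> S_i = -68*6^i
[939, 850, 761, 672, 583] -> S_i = 939 + -89*i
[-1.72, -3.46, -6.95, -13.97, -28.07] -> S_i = -1.72*2.01^i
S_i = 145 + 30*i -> [145, 175, 205, 235, 265]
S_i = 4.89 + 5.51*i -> [4.89, 10.4, 15.91, 21.42, 26.93]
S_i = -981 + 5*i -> [-981, -976, -971, -966, -961]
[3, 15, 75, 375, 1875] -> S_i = 3*5^i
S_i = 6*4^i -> [6, 24, 96, 384, 1536]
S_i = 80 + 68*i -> [80, 148, 216, 284, 352]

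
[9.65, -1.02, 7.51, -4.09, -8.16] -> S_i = Random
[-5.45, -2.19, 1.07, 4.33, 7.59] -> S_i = -5.45 + 3.26*i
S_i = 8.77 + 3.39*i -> [8.77, 12.16, 15.55, 18.94, 22.33]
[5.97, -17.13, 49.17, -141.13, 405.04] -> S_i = 5.97*(-2.87)^i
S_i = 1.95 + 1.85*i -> [1.95, 3.8, 5.65, 7.5, 9.35]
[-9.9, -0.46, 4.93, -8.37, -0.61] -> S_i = Random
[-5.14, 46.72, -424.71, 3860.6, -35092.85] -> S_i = -5.14*(-9.09)^i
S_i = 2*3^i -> [2, 6, 18, 54, 162]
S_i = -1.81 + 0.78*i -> [-1.81, -1.03, -0.25, 0.53, 1.31]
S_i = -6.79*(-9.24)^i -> [-6.79, 62.74, -579.71, 5356.56, -49494.58]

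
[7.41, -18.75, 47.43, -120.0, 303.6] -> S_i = 7.41*(-2.53)^i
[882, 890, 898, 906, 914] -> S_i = 882 + 8*i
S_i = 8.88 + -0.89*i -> [8.88, 7.99, 7.1, 6.21, 5.32]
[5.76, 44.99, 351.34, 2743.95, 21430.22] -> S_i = 5.76*7.81^i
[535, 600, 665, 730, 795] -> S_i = 535 + 65*i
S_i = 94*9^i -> [94, 846, 7614, 68526, 616734]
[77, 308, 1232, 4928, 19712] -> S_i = 77*4^i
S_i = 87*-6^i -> [87, -522, 3132, -18792, 112752]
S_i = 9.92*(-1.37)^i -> [9.92, -13.59, 18.62, -25.51, 34.95]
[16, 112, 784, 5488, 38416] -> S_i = 16*7^i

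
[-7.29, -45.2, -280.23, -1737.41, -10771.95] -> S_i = -7.29*6.20^i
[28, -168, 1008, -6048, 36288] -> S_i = 28*-6^i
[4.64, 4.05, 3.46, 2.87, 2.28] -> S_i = 4.64 + -0.59*i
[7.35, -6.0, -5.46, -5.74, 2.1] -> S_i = Random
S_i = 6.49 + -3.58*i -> [6.49, 2.91, -0.67, -4.25, -7.83]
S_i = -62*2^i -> [-62, -124, -248, -496, -992]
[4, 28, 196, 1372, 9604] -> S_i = 4*7^i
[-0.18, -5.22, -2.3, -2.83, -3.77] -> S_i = Random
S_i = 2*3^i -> [2, 6, 18, 54, 162]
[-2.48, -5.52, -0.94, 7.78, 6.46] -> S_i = Random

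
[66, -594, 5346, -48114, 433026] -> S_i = 66*-9^i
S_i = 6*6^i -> [6, 36, 216, 1296, 7776]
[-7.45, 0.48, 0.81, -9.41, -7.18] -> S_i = Random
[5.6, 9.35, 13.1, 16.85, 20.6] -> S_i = 5.60 + 3.75*i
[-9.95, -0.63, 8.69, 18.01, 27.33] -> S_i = -9.95 + 9.32*i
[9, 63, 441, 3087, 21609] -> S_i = 9*7^i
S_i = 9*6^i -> [9, 54, 324, 1944, 11664]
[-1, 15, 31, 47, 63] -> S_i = -1 + 16*i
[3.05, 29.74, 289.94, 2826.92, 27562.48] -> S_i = 3.05*9.75^i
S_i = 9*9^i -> [9, 81, 729, 6561, 59049]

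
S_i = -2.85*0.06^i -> [-2.85, -0.17, -0.01, -0.0, -0.0]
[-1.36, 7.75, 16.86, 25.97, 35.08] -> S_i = -1.36 + 9.11*i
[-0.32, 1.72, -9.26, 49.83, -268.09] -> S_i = -0.32*(-5.38)^i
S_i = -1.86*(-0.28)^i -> [-1.86, 0.52, -0.15, 0.04, -0.01]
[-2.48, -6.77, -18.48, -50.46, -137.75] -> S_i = -2.48*2.73^i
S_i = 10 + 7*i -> [10, 17, 24, 31, 38]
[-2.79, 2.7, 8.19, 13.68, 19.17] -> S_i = -2.79 + 5.49*i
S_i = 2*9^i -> [2, 18, 162, 1458, 13122]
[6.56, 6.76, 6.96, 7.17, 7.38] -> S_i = 6.56*1.03^i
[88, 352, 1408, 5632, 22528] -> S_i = 88*4^i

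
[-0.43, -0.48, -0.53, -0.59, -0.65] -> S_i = -0.43*1.11^i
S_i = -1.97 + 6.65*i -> [-1.97, 4.68, 11.33, 17.98, 24.63]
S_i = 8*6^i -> [8, 48, 288, 1728, 10368]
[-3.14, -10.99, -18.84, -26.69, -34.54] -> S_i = -3.14 + -7.85*i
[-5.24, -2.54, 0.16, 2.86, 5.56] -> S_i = -5.24 + 2.70*i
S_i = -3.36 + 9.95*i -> [-3.36, 6.59, 16.54, 26.49, 36.44]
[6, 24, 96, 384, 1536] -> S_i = 6*4^i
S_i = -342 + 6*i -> [-342, -336, -330, -324, -318]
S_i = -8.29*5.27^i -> [-8.29, -43.69, -230.24, -1213.35, -6394.36]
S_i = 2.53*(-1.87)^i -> [2.53, -4.73, 8.85, -16.54, 30.94]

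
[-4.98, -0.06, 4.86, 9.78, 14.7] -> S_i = -4.98 + 4.92*i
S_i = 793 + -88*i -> [793, 705, 617, 529, 441]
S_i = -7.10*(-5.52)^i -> [-7.1, 39.19, -216.34, 1194.2, -6591.96]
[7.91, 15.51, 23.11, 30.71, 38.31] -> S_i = 7.91 + 7.60*i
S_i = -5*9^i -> [-5, -45, -405, -3645, -32805]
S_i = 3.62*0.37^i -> [3.62, 1.34, 0.5, 0.18, 0.07]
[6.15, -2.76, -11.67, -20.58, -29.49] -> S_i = 6.15 + -8.91*i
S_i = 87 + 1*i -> [87, 88, 89, 90, 91]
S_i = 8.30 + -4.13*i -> [8.3, 4.17, 0.04, -4.09, -8.22]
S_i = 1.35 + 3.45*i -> [1.35, 4.8, 8.25, 11.7, 15.15]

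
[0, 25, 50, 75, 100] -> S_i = 0 + 25*i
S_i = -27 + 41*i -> [-27, 14, 55, 96, 137]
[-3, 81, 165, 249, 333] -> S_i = -3 + 84*i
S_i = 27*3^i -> [27, 81, 243, 729, 2187]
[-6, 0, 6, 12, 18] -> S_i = -6 + 6*i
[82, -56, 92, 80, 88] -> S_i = Random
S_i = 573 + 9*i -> [573, 582, 591, 600, 609]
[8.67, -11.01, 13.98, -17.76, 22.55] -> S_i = 8.67*(-1.27)^i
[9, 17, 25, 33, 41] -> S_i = 9 + 8*i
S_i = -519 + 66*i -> [-519, -453, -387, -321, -255]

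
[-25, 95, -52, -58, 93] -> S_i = Random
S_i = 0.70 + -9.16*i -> [0.7, -8.46, -17.62, -26.78, -35.94]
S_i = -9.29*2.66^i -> [-9.29, -24.71, -65.73, -174.85, -465.1]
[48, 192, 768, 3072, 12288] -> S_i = 48*4^i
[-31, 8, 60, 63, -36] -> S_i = Random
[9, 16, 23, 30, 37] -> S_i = 9 + 7*i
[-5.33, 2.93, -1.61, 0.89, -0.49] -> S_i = -5.33*(-0.55)^i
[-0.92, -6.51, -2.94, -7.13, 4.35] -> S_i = Random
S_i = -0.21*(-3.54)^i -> [-0.21, 0.74, -2.63, 9.32, -32.98]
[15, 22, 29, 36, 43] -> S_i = 15 + 7*i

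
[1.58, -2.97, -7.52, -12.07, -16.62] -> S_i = 1.58 + -4.55*i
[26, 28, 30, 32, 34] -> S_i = 26 + 2*i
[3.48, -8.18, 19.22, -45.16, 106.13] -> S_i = 3.48*(-2.35)^i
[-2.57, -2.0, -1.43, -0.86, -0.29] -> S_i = -2.57 + 0.57*i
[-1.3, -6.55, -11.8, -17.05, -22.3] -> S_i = -1.30 + -5.25*i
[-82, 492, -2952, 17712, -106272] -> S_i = -82*-6^i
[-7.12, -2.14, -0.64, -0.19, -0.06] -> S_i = -7.12*0.30^i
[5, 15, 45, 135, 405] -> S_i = 5*3^i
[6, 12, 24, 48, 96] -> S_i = 6*2^i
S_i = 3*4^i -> [3, 12, 48, 192, 768]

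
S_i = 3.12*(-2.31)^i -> [3.12, -7.21, 16.65, -38.46, 88.84]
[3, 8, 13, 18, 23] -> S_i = 3 + 5*i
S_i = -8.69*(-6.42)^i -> [-8.69, 55.79, -358.17, 2299.45, -14762.5]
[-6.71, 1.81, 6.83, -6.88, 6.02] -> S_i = Random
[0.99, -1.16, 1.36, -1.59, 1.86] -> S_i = 0.99*(-1.17)^i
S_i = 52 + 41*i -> [52, 93, 134, 175, 216]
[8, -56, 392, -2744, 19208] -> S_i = 8*-7^i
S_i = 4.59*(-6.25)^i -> [4.59, -28.69, 179.3, -1120.61, 7003.78]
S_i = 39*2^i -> [39, 78, 156, 312, 624]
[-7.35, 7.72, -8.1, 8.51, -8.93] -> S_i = -7.35*(-1.05)^i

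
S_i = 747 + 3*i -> [747, 750, 753, 756, 759]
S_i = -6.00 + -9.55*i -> [-6.0, -15.55, -25.1, -34.65, -44.2]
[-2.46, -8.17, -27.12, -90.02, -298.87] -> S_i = -2.46*3.32^i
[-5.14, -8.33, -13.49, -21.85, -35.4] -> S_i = -5.14*1.62^i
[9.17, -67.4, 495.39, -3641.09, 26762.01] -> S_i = 9.17*(-7.35)^i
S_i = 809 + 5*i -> [809, 814, 819, 824, 829]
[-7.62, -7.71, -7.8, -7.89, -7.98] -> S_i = -7.62 + -0.09*i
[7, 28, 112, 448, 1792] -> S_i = 7*4^i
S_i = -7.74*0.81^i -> [-7.74, -6.27, -5.08, -4.11, -3.33]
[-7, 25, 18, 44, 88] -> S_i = Random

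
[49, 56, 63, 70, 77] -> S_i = 49 + 7*i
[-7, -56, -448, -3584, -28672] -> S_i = -7*8^i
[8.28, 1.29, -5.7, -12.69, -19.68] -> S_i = 8.28 + -6.99*i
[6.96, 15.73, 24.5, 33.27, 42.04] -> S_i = 6.96 + 8.77*i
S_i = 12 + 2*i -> [12, 14, 16, 18, 20]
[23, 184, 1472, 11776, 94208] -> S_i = 23*8^i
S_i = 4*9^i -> [4, 36, 324, 2916, 26244]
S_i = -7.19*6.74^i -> [-7.19, -48.46, -326.62, -2201.45, -14837.76]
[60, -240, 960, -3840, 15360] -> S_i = 60*-4^i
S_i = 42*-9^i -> [42, -378, 3402, -30618, 275562]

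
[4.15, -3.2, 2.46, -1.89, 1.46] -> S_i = 4.15*(-0.77)^i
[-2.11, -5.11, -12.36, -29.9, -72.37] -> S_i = -2.11*2.42^i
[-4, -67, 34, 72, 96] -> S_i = Random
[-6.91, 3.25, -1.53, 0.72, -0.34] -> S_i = -6.91*(-0.47)^i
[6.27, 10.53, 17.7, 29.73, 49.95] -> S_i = 6.27*1.68^i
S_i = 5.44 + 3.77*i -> [5.44, 9.21, 12.98, 16.75, 20.52]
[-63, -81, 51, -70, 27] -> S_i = Random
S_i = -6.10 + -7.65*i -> [-6.1, -13.75, -21.4, -29.05, -36.7]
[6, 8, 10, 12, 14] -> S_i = 6 + 2*i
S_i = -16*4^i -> [-16, -64, -256, -1024, -4096]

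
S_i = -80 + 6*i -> [-80, -74, -68, -62, -56]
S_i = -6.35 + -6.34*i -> [-6.35, -12.69, -19.03, -25.37, -31.71]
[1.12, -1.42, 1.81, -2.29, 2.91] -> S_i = 1.12*(-1.27)^i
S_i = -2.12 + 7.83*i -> [-2.12, 5.71, 13.54, 21.37, 29.2]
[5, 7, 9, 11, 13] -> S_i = 5 + 2*i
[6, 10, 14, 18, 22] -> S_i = 6 + 4*i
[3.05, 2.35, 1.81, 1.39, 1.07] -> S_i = 3.05*0.77^i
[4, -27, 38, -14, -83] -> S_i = Random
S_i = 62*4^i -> [62, 248, 992, 3968, 15872]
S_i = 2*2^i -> [2, 4, 8, 16, 32]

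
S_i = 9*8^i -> [9, 72, 576, 4608, 36864]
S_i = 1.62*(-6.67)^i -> [1.62, -10.81, 72.07, -480.72, 3206.4]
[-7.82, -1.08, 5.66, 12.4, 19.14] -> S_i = -7.82 + 6.74*i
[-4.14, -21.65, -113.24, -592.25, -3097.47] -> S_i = -4.14*5.23^i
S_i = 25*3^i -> [25, 75, 225, 675, 2025]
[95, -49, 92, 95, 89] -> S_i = Random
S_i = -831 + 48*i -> [-831, -783, -735, -687, -639]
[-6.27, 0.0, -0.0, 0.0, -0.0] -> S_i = -6.27*-0.00^i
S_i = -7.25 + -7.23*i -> [-7.25, -14.48, -21.71, -28.94, -36.17]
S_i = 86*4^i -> [86, 344, 1376, 5504, 22016]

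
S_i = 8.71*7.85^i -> [8.71, 68.37, 536.73, 4213.35, 33074.77]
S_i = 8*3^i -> [8, 24, 72, 216, 648]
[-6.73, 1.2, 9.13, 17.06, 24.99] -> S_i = -6.73 + 7.93*i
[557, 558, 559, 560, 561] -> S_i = 557 + 1*i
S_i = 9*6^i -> [9, 54, 324, 1944, 11664]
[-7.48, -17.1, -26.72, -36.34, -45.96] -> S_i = -7.48 + -9.62*i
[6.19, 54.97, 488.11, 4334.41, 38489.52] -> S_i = 6.19*8.88^i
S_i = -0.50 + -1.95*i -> [-0.5, -2.45, -4.4, -6.35, -8.3]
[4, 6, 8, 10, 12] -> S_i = 4 + 2*i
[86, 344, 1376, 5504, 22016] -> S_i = 86*4^i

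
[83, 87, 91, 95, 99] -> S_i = 83 + 4*i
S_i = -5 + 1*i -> [-5, -4, -3, -2, -1]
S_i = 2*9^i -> [2, 18, 162, 1458, 13122]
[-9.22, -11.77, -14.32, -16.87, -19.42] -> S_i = -9.22 + -2.55*i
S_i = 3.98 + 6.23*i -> [3.98, 10.21, 16.44, 22.67, 28.9]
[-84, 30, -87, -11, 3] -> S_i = Random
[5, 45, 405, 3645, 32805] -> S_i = 5*9^i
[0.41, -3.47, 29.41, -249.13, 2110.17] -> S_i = 0.41*(-8.47)^i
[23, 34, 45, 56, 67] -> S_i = 23 + 11*i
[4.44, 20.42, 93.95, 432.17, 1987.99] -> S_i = 4.44*4.60^i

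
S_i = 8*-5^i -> [8, -40, 200, -1000, 5000]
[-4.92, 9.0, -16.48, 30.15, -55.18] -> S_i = -4.92*(-1.83)^i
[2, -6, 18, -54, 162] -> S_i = 2*-3^i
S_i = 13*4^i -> [13, 52, 208, 832, 3328]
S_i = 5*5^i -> [5, 25, 125, 625, 3125]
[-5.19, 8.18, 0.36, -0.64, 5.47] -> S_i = Random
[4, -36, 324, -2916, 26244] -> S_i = 4*-9^i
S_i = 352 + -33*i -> [352, 319, 286, 253, 220]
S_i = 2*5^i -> [2, 10, 50, 250, 1250]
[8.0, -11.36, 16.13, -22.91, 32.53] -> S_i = 8.00*(-1.42)^i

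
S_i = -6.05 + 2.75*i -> [-6.05, -3.3, -0.55, 2.2, 4.95]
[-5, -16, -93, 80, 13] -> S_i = Random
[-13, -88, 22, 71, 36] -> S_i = Random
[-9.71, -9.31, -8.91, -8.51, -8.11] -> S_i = -9.71 + 0.40*i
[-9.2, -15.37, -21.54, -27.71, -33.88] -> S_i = -9.20 + -6.17*i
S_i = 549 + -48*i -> [549, 501, 453, 405, 357]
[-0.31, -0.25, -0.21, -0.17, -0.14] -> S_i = -0.31*0.82^i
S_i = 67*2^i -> [67, 134, 268, 536, 1072]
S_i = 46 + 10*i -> [46, 56, 66, 76, 86]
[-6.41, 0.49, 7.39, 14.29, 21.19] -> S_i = -6.41 + 6.90*i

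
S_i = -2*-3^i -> [-2, 6, -18, 54, -162]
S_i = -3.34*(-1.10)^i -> [-3.34, 3.67, -4.04, 4.45, -4.89]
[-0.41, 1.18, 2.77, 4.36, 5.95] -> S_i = -0.41 + 1.59*i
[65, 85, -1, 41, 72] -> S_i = Random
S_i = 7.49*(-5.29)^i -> [7.49, -39.62, 209.6, -1108.79, 5865.49]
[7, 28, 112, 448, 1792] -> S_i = 7*4^i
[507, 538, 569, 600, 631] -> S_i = 507 + 31*i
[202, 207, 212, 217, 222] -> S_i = 202 + 5*i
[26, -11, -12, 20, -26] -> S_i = Random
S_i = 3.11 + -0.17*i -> [3.11, 2.94, 2.77, 2.6, 2.43]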